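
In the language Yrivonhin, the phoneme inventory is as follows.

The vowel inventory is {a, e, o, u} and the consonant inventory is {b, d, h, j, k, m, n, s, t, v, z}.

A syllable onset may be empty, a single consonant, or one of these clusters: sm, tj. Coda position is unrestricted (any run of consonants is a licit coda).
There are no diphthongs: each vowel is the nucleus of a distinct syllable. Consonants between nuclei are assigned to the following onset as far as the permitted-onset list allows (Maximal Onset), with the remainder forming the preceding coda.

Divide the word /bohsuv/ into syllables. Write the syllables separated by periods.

The vowels are o, u — 2 nuclei, so 2 syllables.
V1 /o/ – V2 /u/: /hs/ — longest licit onset from the right is /s/, leaving /h/ as coda.

boh.suv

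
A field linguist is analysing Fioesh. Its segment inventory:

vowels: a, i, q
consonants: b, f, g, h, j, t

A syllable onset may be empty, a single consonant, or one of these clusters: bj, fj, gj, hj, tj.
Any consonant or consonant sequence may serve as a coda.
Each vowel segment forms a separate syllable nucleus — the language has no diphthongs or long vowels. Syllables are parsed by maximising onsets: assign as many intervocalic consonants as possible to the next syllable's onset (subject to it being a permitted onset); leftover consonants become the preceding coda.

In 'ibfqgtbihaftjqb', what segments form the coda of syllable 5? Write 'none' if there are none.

b

The vowels are i, q, i, a, q — 5 nuclei, so 5 syllables.
/i…q/ gap (V1→V2): /bf/ — longest licit onset from the right is /f/, leaving /b/ as coda.
/q…i/ gap (V2→V3): cluster /gtb/ — the longest permitted-onset suffix is /b/; onset = /b/, preceding coda = /gt/.
/i…a/ gap (V3→V4): /h/ is a single consonant, so it becomes the next onset.
/a…q/ gap (V4→V5): /ftj/; trying suffixes from longest down, /tj/ is the first permitted one, so coda /f/ | onset /tj/.
Result: ib.fqgt.bi.haf.tjqb.
Syllable 5 is /tjqb/: onset /tj/, nucleus /q/, coda /b/.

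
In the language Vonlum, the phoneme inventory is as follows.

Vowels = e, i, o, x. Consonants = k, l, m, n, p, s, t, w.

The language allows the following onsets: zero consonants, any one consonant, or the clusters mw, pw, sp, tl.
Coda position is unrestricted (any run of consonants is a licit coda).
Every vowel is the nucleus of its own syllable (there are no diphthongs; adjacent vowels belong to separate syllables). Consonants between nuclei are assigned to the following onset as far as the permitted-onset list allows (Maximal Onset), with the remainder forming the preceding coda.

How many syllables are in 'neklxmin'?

3

Vowels present: e, x, i; each is a nucleus, giving 3 syllables.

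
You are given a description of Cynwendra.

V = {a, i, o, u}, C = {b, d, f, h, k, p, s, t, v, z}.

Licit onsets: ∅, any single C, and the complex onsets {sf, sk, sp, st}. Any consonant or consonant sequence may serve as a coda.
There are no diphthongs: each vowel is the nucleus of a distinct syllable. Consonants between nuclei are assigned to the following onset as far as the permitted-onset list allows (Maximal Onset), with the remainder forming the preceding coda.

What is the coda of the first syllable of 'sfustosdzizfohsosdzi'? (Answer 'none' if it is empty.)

Nuclei (vowels): u, o, i, o, o, i → 6 syllables.
/u…o/ gap (V1→V2): /st/ — entire cluster is a permitted onset → onset /st/, coda ∅.
/o…i/ gap (V2→V3): /sdz/; trying suffixes from longest down, /z/ is the first permitted one, so coda /sd/ | onset /z/.
/i…o/ gap (V3→V4): /zf/ — longest licit onset from the right is /f/, leaving /z/ as coda.
/o…o/ gap (V4→V5): /hs/ splits as /h/ + /s/ (/s/ is the longest suffix that is a licit onset).
/o…i/ gap (V5→V6): /sdz/ splits as /sd/ + /z/ (/z/ is the longest suffix that is a licit onset).
Putting it together: sfu.stosd.ziz.foh.sosd.zi.
Syllable 1 is /sfu/: onset /sf/, nucleus /u/, coda ∅.

none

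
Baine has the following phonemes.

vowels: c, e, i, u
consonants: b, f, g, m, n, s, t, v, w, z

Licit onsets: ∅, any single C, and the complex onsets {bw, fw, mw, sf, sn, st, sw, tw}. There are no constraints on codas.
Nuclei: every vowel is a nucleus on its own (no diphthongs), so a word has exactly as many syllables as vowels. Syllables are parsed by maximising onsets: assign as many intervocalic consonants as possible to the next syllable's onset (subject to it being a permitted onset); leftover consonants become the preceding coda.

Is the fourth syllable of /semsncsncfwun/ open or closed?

The vowels are e, c, c, u — 4 nuclei, so 4 syllables.
V1 /e/ – V2 /c/: /msn/; trying suffixes from longest down, /sn/ is the first permitted one, so coda /m/ | onset /sn/.
V2 /c/ – V3 /c/: cluster /sn/ — /sn/ is itself a permitted onset, so the whole cluster goes right; preceding coda = ∅.
V3 /c/ – V4 /u/: /fw/ is a licit onset in full, so it all attaches to the next syllable.
Putting it together: sem.snc.snc.fwun.
Syllable 4 is /fwun/ with coda /n/, so it is closed.

closed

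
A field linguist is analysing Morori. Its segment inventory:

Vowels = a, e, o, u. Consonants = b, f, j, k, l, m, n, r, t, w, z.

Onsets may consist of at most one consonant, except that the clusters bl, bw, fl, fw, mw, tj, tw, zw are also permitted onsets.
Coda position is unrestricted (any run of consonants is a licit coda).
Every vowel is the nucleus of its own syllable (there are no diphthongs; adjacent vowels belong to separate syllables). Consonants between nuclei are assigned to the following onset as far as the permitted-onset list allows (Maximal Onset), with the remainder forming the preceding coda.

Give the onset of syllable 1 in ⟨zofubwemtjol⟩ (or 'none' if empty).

z

The vowels are o, u, e, o — 4 nuclei, so 4 syllables.
V1 /o/ – V2 /u/: just /f/ — single C goes to the following onset.
V2 /u/ – V3 /e/: /bw/ is a licit onset in full, so it all attaches to the next syllable.
V3 /e/ – V4 /o/: /mtj/; trying suffixes from longest down, /tj/ is the first permitted one, so coda /m/ | onset /tj/.
Syllabification: zo.fu.bwem.tjol.
Syllable 1 is /zo/: onset /z/, nucleus /o/, coda ∅.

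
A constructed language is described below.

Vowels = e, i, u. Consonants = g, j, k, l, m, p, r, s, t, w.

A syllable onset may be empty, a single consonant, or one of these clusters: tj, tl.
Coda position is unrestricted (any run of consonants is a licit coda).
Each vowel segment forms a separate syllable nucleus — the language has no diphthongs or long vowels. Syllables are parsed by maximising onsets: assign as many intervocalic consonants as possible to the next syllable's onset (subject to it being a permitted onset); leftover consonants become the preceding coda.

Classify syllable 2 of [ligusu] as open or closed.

open

Vowels present: i, u, u; each is a nucleus, giving 3 syllables.
σ1/σ2 boundary: /g/ → onset of the next syllable (single consonants are always licit onsets).
σ2/σ3 boundary: just /s/ — single C goes to the following onset.
Putting it together: li.gu.su.
Syllable 2 is /gu/; it ends in its nucleus with no coda, so it is open.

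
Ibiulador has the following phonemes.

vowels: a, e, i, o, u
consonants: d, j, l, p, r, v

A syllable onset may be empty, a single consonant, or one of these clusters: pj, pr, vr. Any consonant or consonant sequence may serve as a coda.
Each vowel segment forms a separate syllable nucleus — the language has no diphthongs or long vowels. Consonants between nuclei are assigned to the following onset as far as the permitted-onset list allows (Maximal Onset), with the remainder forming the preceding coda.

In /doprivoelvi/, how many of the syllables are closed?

The vowels are o, i, o, e, i — 5 nuclei, so 5 syllables.
/o…i/ gap (V1→V2): /pr/ — entire cluster is a permitted onset → onset /pr/, coda ∅.
/i…o/ gap (V2→V3): just /v/ — single C goes to the following onset.
/o…e/ gap (V3→V4): no consonants, so the boundary falls immediately after /o/.
/e…i/ gap (V4→V5): /lv/ — longest licit onset from the right is /v/, leaving /l/ as coda.
Putting it together: do.pri.vo.el.vi.
Classifying each syllable: /do/ (open), /pri/ (open), /vo/ (open), /el/ (closed), /vi/ (open).
Closed syllables: 1.

1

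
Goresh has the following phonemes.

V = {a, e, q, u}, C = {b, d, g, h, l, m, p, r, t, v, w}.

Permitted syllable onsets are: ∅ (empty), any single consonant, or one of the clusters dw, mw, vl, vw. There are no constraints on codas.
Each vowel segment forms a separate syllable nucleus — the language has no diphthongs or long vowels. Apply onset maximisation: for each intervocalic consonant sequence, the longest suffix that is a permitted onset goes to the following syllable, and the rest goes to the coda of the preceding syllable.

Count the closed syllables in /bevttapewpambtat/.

4

Vowels present: e, a, e, a, a; each is a nucleus, giving 5 syllables.
Between /e/ (V1) and /a/ (V2): cluster /vtt/ — the longest permitted-onset suffix is /t/; onset = /t/, preceding coda = /vt/.
Between /a/ (V2) and /e/ (V3): /p/ → onset of the next syllable (single consonants are always licit onsets).
Between /e/ (V3) and /a/ (V4): /wp/ — longest licit onset from the right is /p/, leaving /w/ as coda.
Between /a/ (V4) and /a/ (V5): /mbt/ — longest licit onset from the right is /t/, leaving /mb/ as coda.
Putting it together: bevt.ta.pew.pamb.tat.
Classifying each syllable: /bevt/ (closed), /ta/ (open), /pew/ (closed), /pamb/ (closed), /tat/ (closed).
Closed syllables: 4.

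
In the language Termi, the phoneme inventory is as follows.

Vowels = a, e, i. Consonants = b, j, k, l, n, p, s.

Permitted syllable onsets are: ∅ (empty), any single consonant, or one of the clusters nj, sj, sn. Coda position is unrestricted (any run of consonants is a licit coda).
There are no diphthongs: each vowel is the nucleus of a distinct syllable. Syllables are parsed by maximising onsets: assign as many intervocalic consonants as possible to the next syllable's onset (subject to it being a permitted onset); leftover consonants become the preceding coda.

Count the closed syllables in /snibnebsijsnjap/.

4

The vowels are i, e, i, a — 4 nuclei, so 4 syllables.
Between /i/ (V1) and /e/ (V2): /bn/ — longest licit onset from the right is /n/, leaving /b/ as coda.
Between /e/ (V2) and /i/ (V3): /bs/ splits as /b/ + /s/ (/s/ is the longest suffix that is a licit onset).
Between /i/ (V3) and /a/ (V4): /jsnj/; trying suffixes from longest down, /nj/ is the first permitted one, so coda /js/ | onset /nj/.
Syllabification: snib.neb.sijs.njap.
Classifying each syllable: /snib/ (closed), /neb/ (closed), /sijs/ (closed), /njap/ (closed).
Closed syllables: 4.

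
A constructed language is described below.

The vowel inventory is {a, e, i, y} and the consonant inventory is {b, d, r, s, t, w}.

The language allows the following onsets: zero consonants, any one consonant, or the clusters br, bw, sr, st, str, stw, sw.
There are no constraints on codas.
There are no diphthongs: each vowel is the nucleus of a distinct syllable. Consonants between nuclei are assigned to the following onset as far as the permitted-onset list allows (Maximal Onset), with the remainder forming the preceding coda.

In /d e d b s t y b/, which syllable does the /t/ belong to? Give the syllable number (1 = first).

2

Vowels present: e, y; each is a nucleus, giving 2 syllables.
V1 /e/ – V2 /y/: /dbst/ splits as /db/ + /st/ (/st/ is the longest suffix that is a licit onset).
Putting it together: dedb.styb.
The /t/ is in the onset of syllable 2 (/styb/).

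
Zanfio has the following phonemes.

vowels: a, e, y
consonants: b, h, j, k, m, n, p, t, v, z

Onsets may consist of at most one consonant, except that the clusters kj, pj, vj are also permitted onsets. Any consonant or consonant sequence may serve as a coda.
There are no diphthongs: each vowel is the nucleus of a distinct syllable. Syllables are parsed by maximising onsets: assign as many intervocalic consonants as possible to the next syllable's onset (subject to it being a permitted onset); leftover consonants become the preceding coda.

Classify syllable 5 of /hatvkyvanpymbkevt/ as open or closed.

The vowels are a, y, a, y, e — 5 nuclei, so 5 syllables.
/a…y/ gap (V1→V2): /tvk/ — longest licit onset from the right is /k/, leaving /tv/ as coda.
/y…a/ gap (V2→V3): /v/ is a single consonant, so it becomes the next onset.
/a…y/ gap (V3→V4): cluster /np/ — the longest permitted-onset suffix is /p/; onset = /p/, preceding coda = /n/.
/y…e/ gap (V4→V5): cluster /mbk/ — the longest permitted-onset suffix is /k/; onset = /k/, preceding coda = /mb/.
Syllabification: hatv.ky.van.pymb.kevt.
Syllable 5 is /kevt/ with coda /vt/, so it is closed.

closed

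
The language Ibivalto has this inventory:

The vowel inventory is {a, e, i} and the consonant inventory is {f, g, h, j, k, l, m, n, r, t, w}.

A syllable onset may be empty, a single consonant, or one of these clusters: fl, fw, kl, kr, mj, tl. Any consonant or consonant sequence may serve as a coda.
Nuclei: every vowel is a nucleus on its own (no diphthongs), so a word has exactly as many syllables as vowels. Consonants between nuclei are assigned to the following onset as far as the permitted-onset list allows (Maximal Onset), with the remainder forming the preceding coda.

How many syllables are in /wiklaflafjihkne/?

5

Nuclei (vowels): i, a, a, i, e → 5 syllables.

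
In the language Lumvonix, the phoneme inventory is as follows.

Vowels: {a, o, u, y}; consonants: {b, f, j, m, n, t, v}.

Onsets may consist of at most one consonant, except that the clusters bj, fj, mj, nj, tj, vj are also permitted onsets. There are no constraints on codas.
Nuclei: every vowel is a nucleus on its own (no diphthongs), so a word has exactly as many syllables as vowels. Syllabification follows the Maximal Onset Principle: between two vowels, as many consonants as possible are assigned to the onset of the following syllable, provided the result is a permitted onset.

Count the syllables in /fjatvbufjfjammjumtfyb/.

Nuclei (vowels): a, u, a, u, y → 5 syllables.

5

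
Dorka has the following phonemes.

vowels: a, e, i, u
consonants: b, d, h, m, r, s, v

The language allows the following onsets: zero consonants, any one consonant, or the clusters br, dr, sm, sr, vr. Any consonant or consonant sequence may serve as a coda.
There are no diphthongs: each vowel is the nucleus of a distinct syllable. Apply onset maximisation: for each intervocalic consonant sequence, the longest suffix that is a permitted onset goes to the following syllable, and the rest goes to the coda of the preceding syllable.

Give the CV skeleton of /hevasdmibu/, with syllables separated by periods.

CV.CVCC.CV.CV

Nuclei (vowels): e, a, i, u → 4 syllables.
Between /e/ (V1) and /a/ (V2): /v/ → onset of the next syllable (single consonants are always licit onsets).
Between /a/ (V2) and /i/ (V3): /sdm/; trying suffixes from longest down, /m/ is the first permitted one, so coda /sd/ | onset /m/.
Between /i/ (V3) and /u/ (V4): /b/ is a single consonant, so it becomes the next onset.
Putting it together: he.vasd.mi.bu.
Mapping each syllable to C/V: /he/ → CV, /vasd/ → CVCC, /mi/ → CV, /bu/ → CV.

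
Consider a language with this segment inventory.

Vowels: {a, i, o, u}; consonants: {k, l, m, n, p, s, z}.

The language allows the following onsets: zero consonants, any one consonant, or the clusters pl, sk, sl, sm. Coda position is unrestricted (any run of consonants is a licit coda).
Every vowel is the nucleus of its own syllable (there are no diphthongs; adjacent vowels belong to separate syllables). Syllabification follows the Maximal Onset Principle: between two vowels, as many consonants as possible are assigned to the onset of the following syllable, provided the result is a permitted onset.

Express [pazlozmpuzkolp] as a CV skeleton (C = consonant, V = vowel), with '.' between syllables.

Nuclei (vowels): a, o, u, o → 4 syllables.
/a…o/ gap (V1→V2): /zl/ splits as /z/ + /l/ (/l/ is the longest suffix that is a licit onset).
/o…u/ gap (V2→V3): /zmp/; trying suffixes from longest down, /p/ is the first permitted one, so coda /zm/ | onset /p/.
/u…o/ gap (V3→V4): /zk/ splits as /z/ + /k/ (/k/ is the longest suffix that is a licit onset).
So the parse is paz.lozm.puz.kolp.
Mapping each syllable to C/V: /paz/ → CVC, /lozm/ → CVCC, /puz/ → CVC, /kolp/ → CVCC.

CVC.CVCC.CVC.CVCC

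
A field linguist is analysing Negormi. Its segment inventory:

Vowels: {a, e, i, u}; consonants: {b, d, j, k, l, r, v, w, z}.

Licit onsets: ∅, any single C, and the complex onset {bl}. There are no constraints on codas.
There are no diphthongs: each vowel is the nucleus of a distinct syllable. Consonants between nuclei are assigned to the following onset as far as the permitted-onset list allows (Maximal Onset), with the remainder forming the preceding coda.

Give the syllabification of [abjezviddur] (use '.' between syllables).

ab.jez.vid.dur

The vowels are a, e, i, u — 4 nuclei, so 4 syllables.
V1 /a/ – V2 /e/: /bj/; trying suffixes from longest down, /j/ is the first permitted one, so coda /b/ | onset /j/.
V2 /e/ – V3 /i/: /zv/ splits as /z/ + /v/ (/v/ is the longest suffix that is a licit onset).
V3 /i/ – V4 /u/: /dd/ — longest licit onset from the right is /d/, leaving /d/ as coda.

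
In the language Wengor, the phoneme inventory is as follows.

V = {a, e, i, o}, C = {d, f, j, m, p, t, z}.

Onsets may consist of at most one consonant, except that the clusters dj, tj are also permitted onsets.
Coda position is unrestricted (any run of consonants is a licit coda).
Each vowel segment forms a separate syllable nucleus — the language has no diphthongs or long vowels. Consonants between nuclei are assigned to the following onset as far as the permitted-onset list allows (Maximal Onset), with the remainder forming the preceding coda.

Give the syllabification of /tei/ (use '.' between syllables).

te.i

Nuclei (vowels): e, i → 2 syllables.
V1 /e/ – V2 /i/: hiatus — the boundary sits between the two vowels.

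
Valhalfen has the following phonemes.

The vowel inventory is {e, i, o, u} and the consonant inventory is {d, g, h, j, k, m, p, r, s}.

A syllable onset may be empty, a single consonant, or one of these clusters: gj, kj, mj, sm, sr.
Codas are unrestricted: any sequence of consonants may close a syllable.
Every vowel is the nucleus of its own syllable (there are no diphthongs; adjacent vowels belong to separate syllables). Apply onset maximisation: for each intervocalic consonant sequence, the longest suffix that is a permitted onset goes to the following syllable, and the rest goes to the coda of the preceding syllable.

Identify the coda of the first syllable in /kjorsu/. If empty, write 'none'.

r

Nuclei (vowels): o, u → 2 syllables.
Between /o/ (V1) and /u/ (V2): /rs/ — longest licit onset from the right is /s/, leaving /r/ as coda.
So the parse is kjor.su.
Syllable 1 is /kjor/: onset /kj/, nucleus /o/, coda /r/.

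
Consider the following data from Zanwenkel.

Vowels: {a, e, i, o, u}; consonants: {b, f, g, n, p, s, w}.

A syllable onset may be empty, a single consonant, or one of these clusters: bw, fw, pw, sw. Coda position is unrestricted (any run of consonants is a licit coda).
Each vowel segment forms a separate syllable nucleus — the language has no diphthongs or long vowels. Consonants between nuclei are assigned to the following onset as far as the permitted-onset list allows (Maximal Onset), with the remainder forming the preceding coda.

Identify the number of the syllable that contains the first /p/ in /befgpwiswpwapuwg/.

The vowels are e, i, a, u — 4 nuclei, so 4 syllables.
V1 /e/ – V2 /i/: /fgpw/ — longest licit onset from the right is /pw/, leaving /fg/ as coda.
V2 /i/ – V3 /a/: cluster /swpw/ — the longest permitted-onset suffix is /pw/; onset = /pw/, preceding coda = /sw/.
V3 /a/ – V4 /u/: /p/ is a single consonant, so it becomes the next onset.
Result: befg.pwisw.pwa.puwg.
The first /p/ is in the onset of syllable 2 (/pwisw/).

2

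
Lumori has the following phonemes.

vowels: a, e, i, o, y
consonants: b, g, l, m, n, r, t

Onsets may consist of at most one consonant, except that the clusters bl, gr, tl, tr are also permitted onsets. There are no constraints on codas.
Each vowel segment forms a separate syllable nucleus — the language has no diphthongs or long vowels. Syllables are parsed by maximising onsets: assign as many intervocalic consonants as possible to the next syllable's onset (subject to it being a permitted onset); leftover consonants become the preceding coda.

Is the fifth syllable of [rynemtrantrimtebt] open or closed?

closed

Nuclei (vowels): y, e, a, i, e → 5 syllables.
Between /y/ (V1) and /e/ (V2): /n/ → onset of the next syllable (single consonants are always licit onsets).
Between /e/ (V2) and /a/ (V3): /mtr/ splits as /m/ + /tr/ (/tr/ is the longest suffix that is a licit onset).
Between /a/ (V3) and /i/ (V4): /ntr/ — longest licit onset from the right is /tr/, leaving /n/ as coda.
Between /i/ (V4) and /e/ (V5): /mt/ — longest licit onset from the right is /t/, leaving /m/ as coda.
Syllabification: ry.nem.tran.trim.tebt.
Syllable 5 is /tebt/ with coda /bt/, so it is closed.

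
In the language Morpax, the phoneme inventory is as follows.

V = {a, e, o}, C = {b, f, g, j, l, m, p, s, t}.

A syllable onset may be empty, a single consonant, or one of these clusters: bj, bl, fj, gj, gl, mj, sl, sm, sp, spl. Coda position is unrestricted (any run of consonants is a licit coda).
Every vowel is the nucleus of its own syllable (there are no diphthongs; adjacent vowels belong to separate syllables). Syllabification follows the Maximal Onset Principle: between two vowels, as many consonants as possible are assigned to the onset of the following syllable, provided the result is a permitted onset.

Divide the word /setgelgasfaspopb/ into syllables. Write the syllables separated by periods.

set.gel.gas.fa.spopb

The vowels are e, e, a, a, o — 5 nuclei, so 5 syllables.
σ1/σ2 boundary: cluster /tg/ — the longest permitted-onset suffix is /g/; onset = /g/, preceding coda = /t/.
σ2/σ3 boundary: cluster /lg/ — the longest permitted-onset suffix is /g/; onset = /g/, preceding coda = /l/.
σ3/σ4 boundary: cluster /sf/ — the longest permitted-onset suffix is /f/; onset = /f/, preceding coda = /s/.
σ4/σ5 boundary: /sp/ is a licit onset in full, so it all attaches to the next syllable.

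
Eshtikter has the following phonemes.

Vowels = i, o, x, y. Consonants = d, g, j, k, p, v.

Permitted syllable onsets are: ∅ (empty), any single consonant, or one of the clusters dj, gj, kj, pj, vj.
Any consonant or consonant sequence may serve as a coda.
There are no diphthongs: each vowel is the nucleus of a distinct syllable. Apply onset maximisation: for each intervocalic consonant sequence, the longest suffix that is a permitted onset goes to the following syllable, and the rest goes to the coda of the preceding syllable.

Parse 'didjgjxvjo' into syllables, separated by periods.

The vowels are i, x, o — 3 nuclei, so 3 syllables.
Between /i/ (V1) and /x/ (V2): /djgj/ splits as /dj/ + /gj/ (/gj/ is the longest suffix that is a licit onset).
Between /x/ (V2) and /o/ (V3): cluster /vj/ — /vj/ is itself a permitted onset, so the whole cluster goes right; preceding coda = ∅.

didj.gjx.vjo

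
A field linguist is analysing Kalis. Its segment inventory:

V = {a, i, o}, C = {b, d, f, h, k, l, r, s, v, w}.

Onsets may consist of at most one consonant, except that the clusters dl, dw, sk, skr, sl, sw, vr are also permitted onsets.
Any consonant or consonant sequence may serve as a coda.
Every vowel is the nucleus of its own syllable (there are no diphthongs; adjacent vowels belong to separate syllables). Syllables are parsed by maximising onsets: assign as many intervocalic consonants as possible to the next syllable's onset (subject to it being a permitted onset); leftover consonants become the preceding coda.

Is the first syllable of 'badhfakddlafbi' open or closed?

Vowels present: a, a, a, i; each is a nucleus, giving 4 syllables.
Between /a/ (V1) and /a/ (V2): /dhf/ splits as /dh/ + /f/ (/f/ is the longest suffix that is a licit onset).
Between /a/ (V2) and /a/ (V3): /kddl/; trying suffixes from longest down, /dl/ is the first permitted one, so coda /kd/ | onset /dl/.
Between /a/ (V3) and /i/ (V4): /fb/; trying suffixes from longest down, /b/ is the first permitted one, so coda /f/ | onset /b/.
So the parse is badh.fakd.dlaf.bi.
Syllable 1 is /badh/ with coda /dh/, so it is closed.

closed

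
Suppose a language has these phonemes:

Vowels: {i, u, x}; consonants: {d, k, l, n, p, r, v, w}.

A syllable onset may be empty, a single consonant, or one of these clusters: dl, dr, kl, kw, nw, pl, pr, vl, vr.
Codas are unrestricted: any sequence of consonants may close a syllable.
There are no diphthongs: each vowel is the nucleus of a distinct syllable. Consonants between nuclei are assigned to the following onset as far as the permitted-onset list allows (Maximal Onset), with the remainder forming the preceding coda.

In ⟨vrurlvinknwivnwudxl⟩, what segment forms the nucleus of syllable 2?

i

Nuclei (vowels): u, i, i, u, x → 5 syllables.
The second nucleus (vowel 2 from the left) is /i/.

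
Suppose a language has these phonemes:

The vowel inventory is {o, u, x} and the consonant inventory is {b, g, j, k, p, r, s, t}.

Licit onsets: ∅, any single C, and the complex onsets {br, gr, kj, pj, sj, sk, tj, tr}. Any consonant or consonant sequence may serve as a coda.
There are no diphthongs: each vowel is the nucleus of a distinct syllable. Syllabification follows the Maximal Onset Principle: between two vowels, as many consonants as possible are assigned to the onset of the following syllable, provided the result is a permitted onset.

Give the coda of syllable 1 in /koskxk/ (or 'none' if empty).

none

Nuclei (vowels): o, x → 2 syllables.
/o…x/ gap (V1→V2): /sk/ is a licit onset in full, so it all attaches to the next syllable.
Syllabification: ko.skxk.
Syllable 1 is /ko/: onset /k/, nucleus /o/, coda ∅.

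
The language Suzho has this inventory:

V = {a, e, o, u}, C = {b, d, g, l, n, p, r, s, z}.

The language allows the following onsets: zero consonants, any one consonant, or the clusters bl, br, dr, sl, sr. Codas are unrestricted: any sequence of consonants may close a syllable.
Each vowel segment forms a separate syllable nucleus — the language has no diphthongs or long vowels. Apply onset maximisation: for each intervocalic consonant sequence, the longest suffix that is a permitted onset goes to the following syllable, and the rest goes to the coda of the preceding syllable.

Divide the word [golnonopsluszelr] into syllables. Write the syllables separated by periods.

Nuclei (vowels): o, o, o, u, e → 5 syllables.
/o…o/ gap (V1→V2): cluster /ln/ — the longest permitted-onset suffix is /n/; onset = /n/, preceding coda = /l/.
/o…o/ gap (V2→V3): /n/ is a single consonant, so it becomes the next onset.
/o…u/ gap (V3→V4): /psl/ splits as /p/ + /sl/ (/sl/ is the longest suffix that is a licit onset).
/u…e/ gap (V4→V5): /sz/ — longest licit onset from the right is /z/, leaving /s/ as coda.

gol.no.nop.slus.zelr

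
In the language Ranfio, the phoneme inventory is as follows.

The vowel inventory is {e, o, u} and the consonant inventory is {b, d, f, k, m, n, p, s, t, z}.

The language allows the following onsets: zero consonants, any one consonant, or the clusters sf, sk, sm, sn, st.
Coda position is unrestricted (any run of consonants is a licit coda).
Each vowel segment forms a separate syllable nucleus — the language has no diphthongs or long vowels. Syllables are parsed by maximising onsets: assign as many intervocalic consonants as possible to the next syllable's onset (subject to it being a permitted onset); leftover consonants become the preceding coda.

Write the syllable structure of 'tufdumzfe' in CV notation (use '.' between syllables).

Vowels present: u, u, e; each is a nucleus, giving 3 syllables.
V1 /u/ – V2 /u/: /fd/ splits as /f/ + /d/ (/d/ is the longest suffix that is a licit onset).
V2 /u/ – V3 /e/: /mzf/ splits as /mz/ + /f/ (/f/ is the longest suffix that is a licit onset).
So the parse is tuf.dumz.fe.
Mapping each syllable to C/V: /tuf/ → CVC, /dumz/ → CVCC, /fe/ → CV.

CVC.CVCC.CV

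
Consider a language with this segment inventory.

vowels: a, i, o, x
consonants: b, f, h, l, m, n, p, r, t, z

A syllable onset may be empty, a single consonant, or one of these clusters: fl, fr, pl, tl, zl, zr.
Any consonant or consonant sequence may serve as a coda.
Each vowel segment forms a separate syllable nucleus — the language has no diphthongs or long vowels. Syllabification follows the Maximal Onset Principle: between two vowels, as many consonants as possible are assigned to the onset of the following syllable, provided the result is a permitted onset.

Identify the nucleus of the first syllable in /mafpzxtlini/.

Vowels present: a, x, i, i; each is a nucleus, giving 4 syllables.
The first nucleus (vowel 1 from the left) is /a/.

a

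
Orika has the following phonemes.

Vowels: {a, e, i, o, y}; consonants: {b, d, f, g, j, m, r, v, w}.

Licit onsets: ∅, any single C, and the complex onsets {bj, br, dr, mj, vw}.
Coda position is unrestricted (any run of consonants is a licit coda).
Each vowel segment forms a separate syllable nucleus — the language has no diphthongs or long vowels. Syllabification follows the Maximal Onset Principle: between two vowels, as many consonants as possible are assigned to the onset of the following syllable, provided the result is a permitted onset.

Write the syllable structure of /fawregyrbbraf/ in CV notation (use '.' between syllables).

CVC.CV.CVCC.CCVC

The vowels are a, e, y, a — 4 nuclei, so 4 syllables.
Between /a/ (V1) and /e/ (V2): /wr/; trying suffixes from longest down, /r/ is the first permitted one, so coda /w/ | onset /r/.
Between /e/ (V2) and /y/ (V3): just /g/ — single C goes to the following onset.
Between /y/ (V3) and /a/ (V4): /rbbr/ splits as /rb/ + /br/ (/br/ is the longest suffix that is a licit onset).
So the parse is faw.re.gyrb.braf.
Mapping each syllable to C/V: /faw/ → CVC, /re/ → CV, /gyrb/ → CVCC, /braf/ → CCVC.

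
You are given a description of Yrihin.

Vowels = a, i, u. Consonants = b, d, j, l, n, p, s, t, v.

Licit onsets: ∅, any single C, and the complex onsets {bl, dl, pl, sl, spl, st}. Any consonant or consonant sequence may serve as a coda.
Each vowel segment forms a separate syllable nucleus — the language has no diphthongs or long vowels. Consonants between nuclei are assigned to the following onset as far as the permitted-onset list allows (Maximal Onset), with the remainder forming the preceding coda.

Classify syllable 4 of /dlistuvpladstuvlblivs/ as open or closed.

Vowels present: i, u, a, u, i; each is a nucleus, giving 5 syllables.
V1 /i/ – V2 /u/: cluster /st/ — /st/ is itself a permitted onset, so the whole cluster goes right; preceding coda = ∅.
V2 /u/ – V3 /a/: /vpl/; trying suffixes from longest down, /pl/ is the first permitted one, so coda /v/ | onset /pl/.
V3 /a/ – V4 /u/: cluster /dst/ — the longest permitted-onset suffix is /st/; onset = /st/, preceding coda = /d/.
V4 /u/ – V5 /i/: /vlbl/ splits as /vl/ + /bl/ (/bl/ is the longest suffix that is a licit onset).
Result: dli.stuv.plad.stuvl.blivs.
Syllable 4 is /stuvl/ with coda /vl/, so it is closed.

closed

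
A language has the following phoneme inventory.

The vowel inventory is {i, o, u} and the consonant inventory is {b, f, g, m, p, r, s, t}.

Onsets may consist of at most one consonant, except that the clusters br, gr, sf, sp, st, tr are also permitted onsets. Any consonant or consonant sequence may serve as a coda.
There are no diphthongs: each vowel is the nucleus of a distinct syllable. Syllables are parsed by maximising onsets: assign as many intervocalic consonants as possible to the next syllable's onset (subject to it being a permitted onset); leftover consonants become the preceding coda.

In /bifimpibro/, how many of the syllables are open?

3

Nuclei (vowels): i, i, i, o → 4 syllables.
V1 /i/ – V2 /i/: /f/ is a single consonant, so it becomes the next onset.
V2 /i/ – V3 /i/: /mp/; trying suffixes from longest down, /p/ is the first permitted one, so coda /m/ | onset /p/.
V3 /i/ – V4 /o/: /br/ — entire cluster is a permitted onset → onset /br/, coda ∅.
Result: bi.fim.pi.bro.
Classifying each syllable: /bi/ (open), /fim/ (closed), /pi/ (open), /bro/ (open).
Open syllables: 3.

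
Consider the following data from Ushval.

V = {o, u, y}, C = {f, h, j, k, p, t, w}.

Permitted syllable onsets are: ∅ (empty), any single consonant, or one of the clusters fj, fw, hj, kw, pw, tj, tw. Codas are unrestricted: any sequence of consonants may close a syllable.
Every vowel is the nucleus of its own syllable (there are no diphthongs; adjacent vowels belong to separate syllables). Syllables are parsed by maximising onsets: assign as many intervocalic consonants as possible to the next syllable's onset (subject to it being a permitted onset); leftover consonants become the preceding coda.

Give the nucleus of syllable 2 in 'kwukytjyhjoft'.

Nuclei (vowels): u, y, y, o → 4 syllables.
The second nucleus (vowel 2 from the left) is /y/.

y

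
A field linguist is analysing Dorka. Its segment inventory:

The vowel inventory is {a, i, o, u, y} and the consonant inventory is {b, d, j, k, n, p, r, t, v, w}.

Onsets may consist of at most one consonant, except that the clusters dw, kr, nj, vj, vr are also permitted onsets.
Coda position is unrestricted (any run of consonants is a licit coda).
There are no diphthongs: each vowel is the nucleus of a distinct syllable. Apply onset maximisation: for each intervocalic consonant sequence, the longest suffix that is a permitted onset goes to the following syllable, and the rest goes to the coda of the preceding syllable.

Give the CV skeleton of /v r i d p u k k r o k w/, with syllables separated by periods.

CCVC.CVC.CCVCC

The vowels are i, u, o — 3 nuclei, so 3 syllables.
Between /i/ (V1) and /u/ (V2): /dp/ — longest licit onset from the right is /p/, leaving /d/ as coda.
Between /u/ (V2) and /o/ (V3): /kkr/ — longest licit onset from the right is /kr/, leaving /k/ as coda.
Putting it together: vrid.puk.krokw.
Mapping each syllable to C/V: /vrid/ → CCVC, /puk/ → CVC, /krokw/ → CCVCC.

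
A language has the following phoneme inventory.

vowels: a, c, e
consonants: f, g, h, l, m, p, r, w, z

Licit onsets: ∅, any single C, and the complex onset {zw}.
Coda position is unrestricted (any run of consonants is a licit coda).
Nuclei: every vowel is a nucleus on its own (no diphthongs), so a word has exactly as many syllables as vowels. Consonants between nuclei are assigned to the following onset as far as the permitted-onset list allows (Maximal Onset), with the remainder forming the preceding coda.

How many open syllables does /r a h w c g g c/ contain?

The vowels are a, c, c — 3 nuclei, so 3 syllables.
σ1/σ2 boundary: /hw/; trying suffixes from longest down, /w/ is the first permitted one, so coda /h/ | onset /w/.
σ2/σ3 boundary: cluster /gg/ — the longest permitted-onset suffix is /g/; onset = /g/, preceding coda = /g/.
Syllabification: rah.wcg.gc.
Classifying each syllable: /rah/ (closed), /wcg/ (closed), /gc/ (open).
Open syllables: 1.

1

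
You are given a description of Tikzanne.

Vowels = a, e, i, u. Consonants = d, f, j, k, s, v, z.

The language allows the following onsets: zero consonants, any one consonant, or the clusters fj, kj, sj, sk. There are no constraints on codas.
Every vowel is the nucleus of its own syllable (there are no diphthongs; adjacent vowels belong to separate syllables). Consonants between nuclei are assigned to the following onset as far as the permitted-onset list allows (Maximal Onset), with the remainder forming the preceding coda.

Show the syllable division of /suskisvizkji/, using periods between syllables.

Vowels present: u, i, i, i; each is a nucleus, giving 4 syllables.
V1 /u/ – V2 /i/: /sk/ is a licit onset in full, so it all attaches to the next syllable.
V2 /i/ – V3 /i/: /sv/ splits as /s/ + /v/ (/v/ is the longest suffix that is a licit onset).
V3 /i/ – V4 /i/: cluster /zkj/ — the longest permitted-onset suffix is /kj/; onset = /kj/, preceding coda = /z/.

su.skis.viz.kji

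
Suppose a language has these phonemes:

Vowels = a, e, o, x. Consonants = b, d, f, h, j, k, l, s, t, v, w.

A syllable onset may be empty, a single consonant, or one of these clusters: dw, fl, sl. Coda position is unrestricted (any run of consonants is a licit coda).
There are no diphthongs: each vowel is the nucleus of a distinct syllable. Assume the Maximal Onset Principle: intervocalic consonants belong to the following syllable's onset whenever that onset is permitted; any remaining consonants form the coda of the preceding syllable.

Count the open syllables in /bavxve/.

The vowels are a, x, e — 3 nuclei, so 3 syllables.
/a…x/ gap (V1→V2): just /v/ — single C goes to the following onset.
/x…e/ gap (V2→V3): /v/ → onset of the next syllable (single consonants are always licit onsets).
So the parse is ba.vx.ve.
Classifying each syllable: /ba/ (open), /vx/ (open), /ve/ (open).
Open syllables: 3.

3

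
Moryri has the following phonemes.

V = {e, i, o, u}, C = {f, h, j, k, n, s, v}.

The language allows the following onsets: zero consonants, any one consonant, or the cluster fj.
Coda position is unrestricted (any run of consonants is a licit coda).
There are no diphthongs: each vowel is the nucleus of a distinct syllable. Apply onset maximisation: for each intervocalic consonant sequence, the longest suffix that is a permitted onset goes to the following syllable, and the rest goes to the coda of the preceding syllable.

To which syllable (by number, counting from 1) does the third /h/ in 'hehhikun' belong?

2

Vowels present: e, i, u; each is a nucleus, giving 3 syllables.
V1 /e/ – V2 /i/: /hh/ splits as /h/ + /h/ (/h/ is the longest suffix that is a licit onset).
V2 /i/ – V3 /u/: /k/ is a single consonant, so it becomes the next onset.
Result: heh.hi.kun.
The third /h/ is in the onset of syllable 2 (/hi/).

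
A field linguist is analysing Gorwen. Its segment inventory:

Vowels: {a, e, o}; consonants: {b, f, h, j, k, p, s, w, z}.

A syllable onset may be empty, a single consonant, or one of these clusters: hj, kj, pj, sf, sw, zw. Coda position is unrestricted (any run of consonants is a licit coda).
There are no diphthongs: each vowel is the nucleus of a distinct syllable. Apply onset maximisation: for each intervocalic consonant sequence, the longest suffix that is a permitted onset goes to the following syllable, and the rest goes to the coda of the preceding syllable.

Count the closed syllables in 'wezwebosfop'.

Vowels present: e, e, o, o; each is a nucleus, giving 4 syllables.
V1 /e/ – V2 /e/: /zw/ is a licit onset in full, so it all attaches to the next syllable.
V2 /e/ – V3 /o/: just /b/ — single C goes to the following onset.
V3 /o/ – V4 /o/: cluster /sf/ — /sf/ is itself a permitted onset, so the whole cluster goes right; preceding coda = ∅.
Putting it together: we.zwe.bo.sfop.
Classifying each syllable: /we/ (open), /zwe/ (open), /bo/ (open), /sfop/ (closed).
Closed syllables: 1.

1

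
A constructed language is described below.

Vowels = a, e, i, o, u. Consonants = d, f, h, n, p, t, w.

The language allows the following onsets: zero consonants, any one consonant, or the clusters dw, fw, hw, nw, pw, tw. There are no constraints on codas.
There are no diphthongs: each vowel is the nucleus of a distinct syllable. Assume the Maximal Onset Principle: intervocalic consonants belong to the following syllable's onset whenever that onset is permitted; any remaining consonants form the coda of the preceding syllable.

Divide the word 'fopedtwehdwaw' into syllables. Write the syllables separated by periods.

The vowels are o, e, e, a — 4 nuclei, so 4 syllables.
V1 /o/ – V2 /e/: just /p/ — single C goes to the following onset.
V2 /e/ – V3 /e/: /dtw/ splits as /d/ + /tw/ (/tw/ is the longest suffix that is a licit onset).
V3 /e/ – V4 /a/: /hdw/ — longest licit onset from the right is /dw/, leaving /h/ as coda.

fo.ped.tweh.dwaw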